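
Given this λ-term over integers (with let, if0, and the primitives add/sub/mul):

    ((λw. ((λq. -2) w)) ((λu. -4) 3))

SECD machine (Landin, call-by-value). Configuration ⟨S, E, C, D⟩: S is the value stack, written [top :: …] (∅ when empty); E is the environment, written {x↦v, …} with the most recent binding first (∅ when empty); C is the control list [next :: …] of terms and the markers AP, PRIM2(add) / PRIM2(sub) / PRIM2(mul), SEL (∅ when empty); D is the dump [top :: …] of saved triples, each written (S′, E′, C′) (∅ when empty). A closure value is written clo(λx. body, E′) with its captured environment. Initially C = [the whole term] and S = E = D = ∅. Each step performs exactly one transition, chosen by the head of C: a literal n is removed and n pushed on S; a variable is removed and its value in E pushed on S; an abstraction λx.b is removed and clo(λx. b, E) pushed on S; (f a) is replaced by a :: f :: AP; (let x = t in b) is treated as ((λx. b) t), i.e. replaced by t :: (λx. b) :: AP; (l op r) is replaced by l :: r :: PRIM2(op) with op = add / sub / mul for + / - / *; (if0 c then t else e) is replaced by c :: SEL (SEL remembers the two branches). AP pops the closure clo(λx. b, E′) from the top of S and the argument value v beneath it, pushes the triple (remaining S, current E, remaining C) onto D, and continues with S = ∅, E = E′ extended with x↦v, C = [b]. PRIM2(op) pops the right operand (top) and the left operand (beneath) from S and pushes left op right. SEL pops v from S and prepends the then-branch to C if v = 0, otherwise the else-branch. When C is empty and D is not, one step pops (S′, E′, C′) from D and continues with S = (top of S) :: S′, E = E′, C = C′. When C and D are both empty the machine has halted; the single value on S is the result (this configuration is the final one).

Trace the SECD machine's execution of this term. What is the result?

step 0: ⟨S=∅; E=∅; C=[((λw. ((λq. -2) w)) ((λu. -4) 3))]; D=∅⟩
step 1: ⟨S=∅; E=∅; C=[((λu. -4) 3) :: (λw. ((λq. -2) w)) :: AP]; D=∅⟩
step 2: ⟨S=∅; E=∅; C=[3 :: (λu. -4) :: AP :: (λw. ((λq. -2) w)) :: AP]; D=∅⟩
step 3: ⟨S=[3]; E=∅; C=[(λu. -4) :: AP :: (λw. ((λq. -2) w)) :: AP]; D=∅⟩
step 4: ⟨S=[clo(λu. -4, ∅) :: 3]; E=∅; C=[AP :: (λw. ((λq. -2) w)) :: AP]; D=∅⟩
step 5: ⟨S=∅; E={u↦3}; C=[-4]; D=[(∅, ∅, [(λw. ((λq. -2) w)) :: AP])]⟩
step 6: ⟨S=[-4]; E={u↦3}; C=∅; D=[(∅, ∅, [(λw. ((λq. -2) w)) :: AP])]⟩
step 7: ⟨S=[-4]; E=∅; C=[(λw. ((λq. -2) w)) :: AP]; D=∅⟩
step 8: ⟨S=[clo(λw. ((λq. -2) w), ∅) :: -4]; E=∅; C=[AP]; D=∅⟩
step 9: ⟨S=∅; E={w↦-4}; C=[((λq. -2) w)]; D=[(∅, ∅, ∅)]⟩
step 10: ⟨S=∅; E={w↦-4}; C=[w :: (λq. -2) :: AP]; D=[(∅, ∅, ∅)]⟩
step 11: ⟨S=[-4]; E={w↦-4}; C=[(λq. -2) :: AP]; D=[(∅, ∅, ∅)]⟩
step 12: ⟨S=[clo(λq. -2, {w↦-4}) :: -4]; E={w↦-4}; C=[AP]; D=[(∅, ∅, ∅)]⟩
step 13: ⟨S=∅; E={q↦-4, w↦-4}; C=[-2]; D=[(∅, {w↦-4}, ∅) :: (∅, ∅, ∅)]⟩
step 14: ⟨S=[-2]; E={q↦-4, w↦-4}; C=∅; D=[(∅, {w↦-4}, ∅) :: (∅, ∅, ∅)]⟩
step 15: ⟨S=[-2]; E={w↦-4}; C=∅; D=[(∅, ∅, ∅)]⟩
step 16: ⟨S=[-2]; E=∅; C=∅; D=∅⟩
→ final value -2

Answer: -2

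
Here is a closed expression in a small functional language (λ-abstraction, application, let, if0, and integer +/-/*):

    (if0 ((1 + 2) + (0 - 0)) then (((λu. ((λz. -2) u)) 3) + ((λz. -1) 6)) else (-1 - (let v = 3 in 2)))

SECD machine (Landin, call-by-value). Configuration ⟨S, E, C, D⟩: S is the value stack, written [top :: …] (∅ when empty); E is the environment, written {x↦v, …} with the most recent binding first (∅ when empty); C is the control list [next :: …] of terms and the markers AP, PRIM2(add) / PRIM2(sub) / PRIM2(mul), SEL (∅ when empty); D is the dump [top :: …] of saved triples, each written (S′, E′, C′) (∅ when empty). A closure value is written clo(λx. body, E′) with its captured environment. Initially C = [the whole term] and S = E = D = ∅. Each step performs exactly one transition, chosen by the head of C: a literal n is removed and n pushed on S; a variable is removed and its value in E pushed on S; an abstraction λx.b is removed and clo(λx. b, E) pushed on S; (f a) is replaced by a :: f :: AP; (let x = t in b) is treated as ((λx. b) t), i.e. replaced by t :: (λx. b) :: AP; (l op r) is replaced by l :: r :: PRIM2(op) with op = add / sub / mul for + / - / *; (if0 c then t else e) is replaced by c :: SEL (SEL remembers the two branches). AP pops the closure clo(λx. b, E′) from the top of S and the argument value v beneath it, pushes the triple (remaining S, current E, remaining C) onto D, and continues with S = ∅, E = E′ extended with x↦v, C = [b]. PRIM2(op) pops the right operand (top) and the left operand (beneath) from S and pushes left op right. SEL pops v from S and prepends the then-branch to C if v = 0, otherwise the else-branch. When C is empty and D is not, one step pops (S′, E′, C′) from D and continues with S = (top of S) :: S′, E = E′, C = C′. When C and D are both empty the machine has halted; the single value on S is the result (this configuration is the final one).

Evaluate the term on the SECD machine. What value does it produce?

step 0: ⟨S=∅; E=∅; C=[(if0 ((1 + 2) + (0 - 0)) then (((λu. ((λz. -2) u)) 3) + ((λz. -1) 6)) else (-1 - (let v = 3 in 2)))]; D=∅⟩
step 1: ⟨S=∅; E=∅; C=[((1 + 2) + (0 - 0)) :: SEL]; D=∅⟩
step 2: ⟨S=∅; E=∅; C=[(1 + 2) :: (0 - 0) :: PRIM2(add) :: SEL]; D=∅⟩
step 3: ⟨S=∅; E=∅; C=[1 :: 2 :: PRIM2(add) :: (0 - 0) :: PRIM2(add) :: SEL]; D=∅⟩
step 4: ⟨S=[1]; E=∅; C=[2 :: PRIM2(add) :: (0 - 0) :: PRIM2(add) :: SEL]; D=∅⟩
step 5: ⟨S=[2 :: 1]; E=∅; C=[PRIM2(add) :: (0 - 0) :: PRIM2(add) :: SEL]; D=∅⟩
step 6: ⟨S=[3]; E=∅; C=[(0 - 0) :: PRIM2(add) :: SEL]; D=∅⟩
step 7: ⟨S=[3]; E=∅; C=[0 :: 0 :: PRIM2(sub) :: PRIM2(add) :: SEL]; D=∅⟩
step 8: ⟨S=[0 :: 3]; E=∅; C=[0 :: PRIM2(sub) :: PRIM2(add) :: SEL]; D=∅⟩
step 9: ⟨S=[0 :: 0 :: 3]; E=∅; C=[PRIM2(sub) :: PRIM2(add) :: SEL]; D=∅⟩
step 10: ⟨S=[0 :: 3]; E=∅; C=[PRIM2(add) :: SEL]; D=∅⟩
step 11: ⟨S=[3]; E=∅; C=[SEL]; D=∅⟩
step 12: ⟨S=∅; E=∅; C=[(-1 - (let v = 3 in 2))]; D=∅⟩
step 13: ⟨S=∅; E=∅; C=[-1 :: (let v = 3 in 2) :: PRIM2(sub)]; D=∅⟩
step 14: ⟨S=[-1]; E=∅; C=[(let v = 3 in 2) :: PRIM2(sub)]; D=∅⟩
step 15: ⟨S=[-1]; E=∅; C=[3 :: (λv. 2) :: AP :: PRIM2(sub)]; D=∅⟩
step 16: ⟨S=[3 :: -1]; E=∅; C=[(λv. 2) :: AP :: PRIM2(sub)]; D=∅⟩
step 17: ⟨S=[clo(λv. 2, ∅) :: 3 :: -1]; E=∅; C=[AP :: PRIM2(sub)]; D=∅⟩
step 18: ⟨S=∅; E={v↦3}; C=[2]; D=[([-1], ∅, [PRIM2(sub)])]⟩
step 19: ⟨S=[2]; E={v↦3}; C=∅; D=[([-1], ∅, [PRIM2(sub)])]⟩
step 20: ⟨S=[2 :: -1]; E=∅; C=[PRIM2(sub)]; D=∅⟩
step 21: ⟨S=[-3]; E=∅; C=∅; D=∅⟩
→ final value -3

Answer: -3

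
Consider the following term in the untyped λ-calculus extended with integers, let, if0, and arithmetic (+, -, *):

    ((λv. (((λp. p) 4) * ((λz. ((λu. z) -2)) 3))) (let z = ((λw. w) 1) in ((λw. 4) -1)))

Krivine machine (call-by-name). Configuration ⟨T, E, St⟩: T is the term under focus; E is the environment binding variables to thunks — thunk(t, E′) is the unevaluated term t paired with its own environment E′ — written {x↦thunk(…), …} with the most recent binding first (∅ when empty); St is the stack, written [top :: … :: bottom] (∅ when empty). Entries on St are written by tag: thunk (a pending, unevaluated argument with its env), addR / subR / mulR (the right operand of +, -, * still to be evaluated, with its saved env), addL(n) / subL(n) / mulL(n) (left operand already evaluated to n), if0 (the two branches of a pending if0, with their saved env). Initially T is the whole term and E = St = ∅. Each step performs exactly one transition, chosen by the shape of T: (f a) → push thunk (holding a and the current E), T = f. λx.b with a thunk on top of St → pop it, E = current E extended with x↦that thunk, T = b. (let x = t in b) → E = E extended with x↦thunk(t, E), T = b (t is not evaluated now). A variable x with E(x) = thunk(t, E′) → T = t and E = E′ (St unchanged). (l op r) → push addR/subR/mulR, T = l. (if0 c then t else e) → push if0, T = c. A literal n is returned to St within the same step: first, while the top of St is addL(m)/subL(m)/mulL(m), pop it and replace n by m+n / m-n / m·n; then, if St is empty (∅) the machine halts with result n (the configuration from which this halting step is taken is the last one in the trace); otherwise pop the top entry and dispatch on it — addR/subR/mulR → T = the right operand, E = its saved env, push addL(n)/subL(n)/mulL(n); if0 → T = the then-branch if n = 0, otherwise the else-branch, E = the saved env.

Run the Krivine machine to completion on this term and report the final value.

[0] ⟨T=((λv. (((λp. p) 4) * ((λz. ((λu. z) -2)) 3))) (let z = ((λw. w) 1) in ((λw. 4) -1))); E=∅; St=∅⟩
[1] ⟨T=(λv. (((λp. p) 4) * ((λz. ((λu. z) -2)) 3))); E=∅; St=[thunk]⟩
[2] ⟨T=(((λp. p) 4) * ((λz. ((λu. z) -2)) 3)); E={v↦thunk((let z = ((λw. w) 1) in ((λw. 4) -1)), ∅)}; St=∅⟩
[3] ⟨T=((λp. p) 4); E={v↦thunk((let z = ((λw. w) 1) in ((λw. 4) -1)), ∅)}; St=[mulR]⟩
[4] ⟨T=(λp. p); E={v↦thunk((let z = ((λw. w) 1) in ((λw. 4) -1)), ∅)}; St=[thunk :: mulR]⟩
[5] ⟨T=p; E={p↦thunk(4, {v↦thunk((let z = ((λw. w) 1) in ((λw. 4) -1)), ∅)}), v↦thunk((let z = ((λw. w) 1) in ((λw. 4) -1)), ∅)}; St=[mulR]⟩
[6] ⟨T=4; E={v↦thunk((let z = ((λw. w) 1) in ((λw. 4) -1)), ∅)}; St=[mulR]⟩
[7] ⟨T=((λz. ((λu. z) -2)) 3); E={v↦thunk((let z = ((λw. w) 1) in ((λw. 4) -1)), ∅)}; St=[mulL(4)]⟩
[8] ⟨T=(λz. ((λu. z) -2)); E={v↦thunk((let z = ((λw. w) 1) in ((λw. 4) -1)), ∅)}; St=[thunk :: mulL(4)]⟩
[9] ⟨T=((λu. z) -2); E={z↦thunk(3, {v↦thunk((let z = ((λw. w) 1) in ((λw. 4) -1)), ∅)}), v↦thunk((let z = ((λw. w) 1) in ((λw. 4) -1)), ∅)}; St=[mulL(4)]⟩
[10] ⟨T=(λu. z); E={z↦thunk(3, {v↦thunk((let z = ((λw. w) 1) in ((λw. 4) -1)), ∅)}), v↦thunk((let z = ((λw. w) 1) in ((λw. 4) -1)), ∅)}; St=[thunk :: mulL(4)]⟩
[11] ⟨T=z; E={u↦thunk(-2, {z↦thunk(3, {v↦thunk((let z = ((λw. w) 1) in ((λw. 4) -1)), ∅)}), v↦thunk((let z = ((λw. w) 1) in ((λw. 4) -1)), ∅)}), z↦thunk(3, {v↦thunk((let z = ((λw. w) 1) in ((λw. 4) -1)), ∅)}), v↦thunk((let z = ((λw. w) 1) in ((λw. 4) -1)), ∅)}; St=[mulL(4)]⟩
[12] ⟨T=3; E={v↦thunk((let z = ((λw. w) 1) in ((λw. 4) -1)), ∅)}; St=[mulL(4)]⟩
→ final value 12

Answer: 12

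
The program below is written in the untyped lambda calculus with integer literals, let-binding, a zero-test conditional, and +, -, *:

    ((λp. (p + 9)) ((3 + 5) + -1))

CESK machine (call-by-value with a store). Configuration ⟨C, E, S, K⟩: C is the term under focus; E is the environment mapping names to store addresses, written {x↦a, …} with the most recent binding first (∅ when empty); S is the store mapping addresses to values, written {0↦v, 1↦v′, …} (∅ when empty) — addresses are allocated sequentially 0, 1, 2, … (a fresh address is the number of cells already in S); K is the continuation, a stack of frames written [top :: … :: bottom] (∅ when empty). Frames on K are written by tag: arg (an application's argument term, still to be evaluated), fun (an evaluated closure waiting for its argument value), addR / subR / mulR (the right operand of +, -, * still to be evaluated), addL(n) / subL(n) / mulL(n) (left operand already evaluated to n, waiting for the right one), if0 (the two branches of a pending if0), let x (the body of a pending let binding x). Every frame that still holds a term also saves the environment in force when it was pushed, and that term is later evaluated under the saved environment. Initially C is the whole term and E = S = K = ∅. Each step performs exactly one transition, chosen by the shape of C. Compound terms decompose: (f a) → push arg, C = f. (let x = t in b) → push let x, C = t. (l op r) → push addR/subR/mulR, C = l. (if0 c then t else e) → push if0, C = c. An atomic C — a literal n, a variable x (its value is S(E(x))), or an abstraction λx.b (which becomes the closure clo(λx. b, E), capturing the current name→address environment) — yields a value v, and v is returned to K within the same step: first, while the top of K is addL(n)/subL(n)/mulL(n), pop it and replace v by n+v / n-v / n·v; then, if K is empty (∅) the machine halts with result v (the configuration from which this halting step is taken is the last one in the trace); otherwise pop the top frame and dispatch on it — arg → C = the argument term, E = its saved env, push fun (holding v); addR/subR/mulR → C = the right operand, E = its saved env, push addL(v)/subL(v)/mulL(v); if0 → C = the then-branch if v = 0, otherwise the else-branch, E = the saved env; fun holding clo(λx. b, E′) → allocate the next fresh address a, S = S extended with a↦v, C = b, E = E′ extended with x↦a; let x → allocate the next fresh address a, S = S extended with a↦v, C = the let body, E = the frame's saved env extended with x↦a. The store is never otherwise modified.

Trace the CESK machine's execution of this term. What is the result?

step 0: [C=((λp. (p + 9)) ((3 + 5) + -1)) | E=∅ | S=∅ | K=∅]
step 1: [C=(λp. (p + 9)) | E=∅ | S=∅ | K=[arg]]
step 2: [C=((3 + 5) + -1) | E=∅ | S=∅ | K=[fun]]
step 3: [C=(3 + 5) | E=∅ | S=∅ | K=[addR :: fun]]
step 4: [C=3 | E=∅ | S=∅ | K=[addR :: addR :: fun]]
step 5: [C=5 | E=∅ | S=∅ | K=[addL(3) :: addR :: fun]]
step 6: [C=-1 | E=∅ | S=∅ | K=[addL(8) :: fun]]
step 7: [C=(p + 9) | E={p↦0} | S={0↦7} | K=∅]
step 8: [C=p | E={p↦0} | S={0↦7} | K=[addR]]
step 9: [C=9 | E={p↦0} | S={0↦7} | K=[addL(7)]]
→ final value 16

Answer: 16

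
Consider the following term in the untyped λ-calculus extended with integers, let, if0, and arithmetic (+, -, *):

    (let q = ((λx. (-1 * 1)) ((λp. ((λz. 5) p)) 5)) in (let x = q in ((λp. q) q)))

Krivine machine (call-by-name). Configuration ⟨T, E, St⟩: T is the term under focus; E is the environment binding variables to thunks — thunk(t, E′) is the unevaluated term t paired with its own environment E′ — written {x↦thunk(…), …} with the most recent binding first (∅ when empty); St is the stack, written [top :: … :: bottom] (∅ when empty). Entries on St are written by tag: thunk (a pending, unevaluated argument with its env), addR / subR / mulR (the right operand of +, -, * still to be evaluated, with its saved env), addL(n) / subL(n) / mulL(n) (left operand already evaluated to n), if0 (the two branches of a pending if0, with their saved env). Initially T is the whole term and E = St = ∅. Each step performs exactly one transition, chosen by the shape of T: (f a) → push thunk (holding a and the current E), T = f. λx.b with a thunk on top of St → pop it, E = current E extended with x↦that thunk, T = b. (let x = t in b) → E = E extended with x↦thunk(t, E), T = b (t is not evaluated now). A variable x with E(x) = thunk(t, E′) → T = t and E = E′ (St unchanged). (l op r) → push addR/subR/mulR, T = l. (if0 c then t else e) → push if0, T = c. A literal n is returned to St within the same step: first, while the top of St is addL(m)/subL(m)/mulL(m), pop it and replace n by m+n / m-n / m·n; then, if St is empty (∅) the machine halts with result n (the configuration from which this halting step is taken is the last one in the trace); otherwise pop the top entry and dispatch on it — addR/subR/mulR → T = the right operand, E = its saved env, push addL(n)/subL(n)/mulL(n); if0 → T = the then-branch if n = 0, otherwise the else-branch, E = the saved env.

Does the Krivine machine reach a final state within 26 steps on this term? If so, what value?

t=0: ⟨T=(let q = ((λx. (-1 * 1)) ((λp. ((λz. 5) p)) 5)) in (let x = q in ((λp. q) q))); E=∅; St=∅⟩
t=1: ⟨T=(let x = q in ((λp. q) q)); E={q↦thunk(((λx. (-1 * 1)) ((λp. ((λz. 5) p)) 5)), ∅)}; St=∅⟩
t=2: ⟨T=((λp. q) q); E={x↦thunk(q, {q↦thunk(((λx. (-1 * 1)) ((λp. ((λz. 5) p)) 5)), ∅)}), q↦thunk(((λx. (-1 * 1)) ((λp. ((λz. 5) p)) 5)), ∅)}; St=∅⟩
t=3: ⟨T=(λp. q); E={x↦thunk(q, {q↦thunk(((λx. (-1 * 1)) ((λp. ((λz. 5) p)) 5)), ∅)}), q↦thunk(((λx. (-1 * 1)) ((λp. ((λz. 5) p)) 5)), ∅)}; St=[thunk]⟩
t=4: ⟨T=q; E={p↦thunk(q, {x↦thunk(q, {q↦thunk(((λx. (-1 * 1)) ((λp. ((λz. 5) p)) 5)), ∅)}), q↦thunk(((λx. (-1 * 1)) ((λp. ((λz. 5) p)) 5)), ∅)}), x↦thunk(q, {q↦thunk(((λx. (-1 * 1)) ((λp. ((λz. 5) p)) 5)), ∅)}), q↦thunk(((λx. (-1 * 1)) ((λp. ((λz. 5) p)) 5)), ∅)}; St=∅⟩
t=5: ⟨T=((λx. (-1 * 1)) ((λp. ((λz. 5) p)) 5)); E=∅; St=∅⟩
t=6: ⟨T=(λx. (-1 * 1)); E=∅; St=[thunk]⟩
t=7: ⟨T=(-1 * 1); E={x↦thunk(((λp. ((λz. 5) p)) 5), ∅)}; St=∅⟩
t=8: ⟨T=-1; E={x↦thunk(((λp. ((λz. 5) p)) 5), ∅)}; St=[mulR]⟩
t=9: ⟨T=1; E={x↦thunk(((λp. ((λz. 5) p)) 5), ∅)}; St=[mulL(-1)]⟩
→ final value -1

Answer: -1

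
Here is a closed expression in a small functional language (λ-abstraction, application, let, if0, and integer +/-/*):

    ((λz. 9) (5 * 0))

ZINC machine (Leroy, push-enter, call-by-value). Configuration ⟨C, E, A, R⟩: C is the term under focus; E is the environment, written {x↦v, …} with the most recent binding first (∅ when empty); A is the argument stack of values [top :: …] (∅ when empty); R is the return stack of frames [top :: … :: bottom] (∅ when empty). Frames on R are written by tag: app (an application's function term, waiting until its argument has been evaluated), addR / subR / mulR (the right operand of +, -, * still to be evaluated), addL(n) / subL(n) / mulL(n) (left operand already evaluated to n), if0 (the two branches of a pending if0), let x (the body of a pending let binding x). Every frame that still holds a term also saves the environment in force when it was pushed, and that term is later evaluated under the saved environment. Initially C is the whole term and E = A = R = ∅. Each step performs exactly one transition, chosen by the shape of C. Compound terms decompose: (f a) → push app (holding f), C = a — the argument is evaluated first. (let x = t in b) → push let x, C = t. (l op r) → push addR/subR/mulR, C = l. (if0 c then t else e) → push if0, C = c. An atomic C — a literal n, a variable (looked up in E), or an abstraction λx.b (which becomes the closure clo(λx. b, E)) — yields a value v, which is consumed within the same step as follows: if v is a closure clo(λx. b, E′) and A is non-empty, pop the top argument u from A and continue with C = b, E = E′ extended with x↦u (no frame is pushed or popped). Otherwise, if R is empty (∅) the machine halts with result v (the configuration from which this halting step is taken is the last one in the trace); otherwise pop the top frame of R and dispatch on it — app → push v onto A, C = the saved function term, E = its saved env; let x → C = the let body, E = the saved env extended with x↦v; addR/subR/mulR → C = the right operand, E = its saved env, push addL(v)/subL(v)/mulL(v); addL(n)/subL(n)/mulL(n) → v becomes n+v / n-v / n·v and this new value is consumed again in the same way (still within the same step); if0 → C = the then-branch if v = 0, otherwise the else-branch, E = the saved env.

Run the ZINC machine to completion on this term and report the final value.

step 0: ⟨C=((λz. 9) (5 * 0)); E=∅; A=∅; R=∅⟩
step 1: ⟨C=(5 * 0); E=∅; A=∅; R=[app]⟩
step 2: ⟨C=5; E=∅; A=∅; R=[mulR :: app]⟩
step 3: ⟨C=0; E=∅; A=∅; R=[mulL(5) :: app]⟩
step 4: ⟨C=(λz. 9); E=∅; A=[0]; R=∅⟩
step 5: ⟨C=9; E={z↦0}; A=∅; R=∅⟩
→ final value 9

Answer: 9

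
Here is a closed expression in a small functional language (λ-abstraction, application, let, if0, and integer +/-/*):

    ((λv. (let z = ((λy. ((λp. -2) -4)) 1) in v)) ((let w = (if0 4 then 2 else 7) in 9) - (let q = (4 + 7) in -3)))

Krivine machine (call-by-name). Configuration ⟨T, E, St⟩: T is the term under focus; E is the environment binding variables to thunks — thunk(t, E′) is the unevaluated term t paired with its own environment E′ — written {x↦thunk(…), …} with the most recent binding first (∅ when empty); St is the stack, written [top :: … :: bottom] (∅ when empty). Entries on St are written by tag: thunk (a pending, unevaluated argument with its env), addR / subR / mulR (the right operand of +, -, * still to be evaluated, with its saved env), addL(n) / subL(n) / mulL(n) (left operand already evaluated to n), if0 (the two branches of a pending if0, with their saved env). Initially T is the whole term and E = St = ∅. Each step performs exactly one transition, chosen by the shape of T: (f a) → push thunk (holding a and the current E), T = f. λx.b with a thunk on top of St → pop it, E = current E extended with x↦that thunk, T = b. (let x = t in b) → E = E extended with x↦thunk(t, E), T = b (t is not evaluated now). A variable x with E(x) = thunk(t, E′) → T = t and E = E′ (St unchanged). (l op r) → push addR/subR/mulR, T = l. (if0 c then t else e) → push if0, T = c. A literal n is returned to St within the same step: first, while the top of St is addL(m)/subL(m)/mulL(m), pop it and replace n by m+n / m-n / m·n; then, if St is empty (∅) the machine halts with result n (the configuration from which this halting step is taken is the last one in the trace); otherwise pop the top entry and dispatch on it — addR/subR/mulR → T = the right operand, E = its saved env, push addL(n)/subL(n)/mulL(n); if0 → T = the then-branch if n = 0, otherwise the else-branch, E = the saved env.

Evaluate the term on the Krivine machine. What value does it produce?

0. ⟨T=((λv. (let z = ((λy. ((λp. -2) -4)) 1) in v)) ((let w = (if0 4 then 2 else 7) in 9) - (let q = (4 + 7) in -3))); E=∅; St=∅⟩
1. ⟨T=(λv. (let z = ((λy. ((λp. -2) -4)) 1) in v)); E=∅; St=[thunk]⟩
2. ⟨T=(let z = ((λy. ((λp. -2) -4)) 1) in v); E={v↦thunk(((let w = (if0 4 then 2 else 7) in 9) - (let q = (4 + 7) in -3)), ∅)}; St=∅⟩
3. ⟨T=v; E={z↦thunk(((λy. ((λp. -2) -4)) 1), {v↦thunk(((let w = (if0 4 then 2 else 7) in 9) - (let q = (4 + 7) in -3)), ∅)}), v↦thunk(((let w = (if0 4 then 2 else 7) in 9) - (let q = (4 + 7) in -3)), ∅)}; St=∅⟩
4. ⟨T=((let w = (if0 4 then 2 else 7) in 9) - (let q = (4 + 7) in -3)); E=∅; St=∅⟩
5. ⟨T=(let w = (if0 4 then 2 else 7) in 9); E=∅; St=[subR]⟩
6. ⟨T=9; E={w↦thunk((if0 4 then 2 else 7), ∅)}; St=[subR]⟩
7. ⟨T=(let q = (4 + 7) in -3); E=∅; St=[subL(9)]⟩
8. ⟨T=-3; E={q↦thunk((4 + 7), ∅)}; St=[subL(9)]⟩
→ final value 12

Answer: 12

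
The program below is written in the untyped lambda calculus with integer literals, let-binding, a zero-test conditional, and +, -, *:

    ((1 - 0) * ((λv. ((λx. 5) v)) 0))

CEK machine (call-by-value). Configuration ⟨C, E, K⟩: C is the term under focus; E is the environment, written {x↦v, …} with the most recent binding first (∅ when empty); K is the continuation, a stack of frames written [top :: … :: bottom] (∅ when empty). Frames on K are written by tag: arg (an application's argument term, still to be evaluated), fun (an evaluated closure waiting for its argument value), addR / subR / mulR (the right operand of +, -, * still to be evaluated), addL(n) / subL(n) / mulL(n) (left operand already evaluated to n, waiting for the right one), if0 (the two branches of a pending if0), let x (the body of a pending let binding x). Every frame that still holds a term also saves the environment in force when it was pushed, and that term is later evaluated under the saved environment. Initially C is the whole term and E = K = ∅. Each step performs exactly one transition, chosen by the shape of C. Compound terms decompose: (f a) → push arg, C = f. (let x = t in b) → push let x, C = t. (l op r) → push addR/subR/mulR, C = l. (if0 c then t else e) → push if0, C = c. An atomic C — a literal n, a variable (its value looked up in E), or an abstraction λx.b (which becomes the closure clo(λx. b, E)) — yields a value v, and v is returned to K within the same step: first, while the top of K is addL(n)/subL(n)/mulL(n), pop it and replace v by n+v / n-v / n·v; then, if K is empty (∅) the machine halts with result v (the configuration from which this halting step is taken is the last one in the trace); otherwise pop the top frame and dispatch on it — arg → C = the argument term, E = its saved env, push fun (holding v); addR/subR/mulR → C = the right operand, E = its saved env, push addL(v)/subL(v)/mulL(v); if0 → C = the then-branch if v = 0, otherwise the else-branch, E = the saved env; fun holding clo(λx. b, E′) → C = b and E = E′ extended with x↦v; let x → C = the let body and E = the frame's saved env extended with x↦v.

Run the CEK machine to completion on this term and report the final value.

Answer: 5

Machine steps:
t=0: ⟨C=((1 - 0) * ((λv. ((λx. 5) v)) 0)); E=∅; K=∅⟩
t=1: ⟨C=(1 - 0); E=∅; K=[mulR]⟩
t=2: ⟨C=1; E=∅; K=[subR :: mulR]⟩
t=3: ⟨C=0; E=∅; K=[subL(1) :: mulR]⟩
t=4: ⟨C=((λv. ((λx. 5) v)) 0); E=∅; K=[mulL(1)]⟩
t=5: ⟨C=(λv. ((λx. 5) v)); E=∅; K=[arg :: mulL(1)]⟩
t=6: ⟨C=0; E=∅; K=[fun :: mulL(1)]⟩
t=7: ⟨C=((λx. 5) v); E={v↦0}; K=[mulL(1)]⟩
t=8: ⟨C=(λx. 5); E={v↦0}; K=[arg :: mulL(1)]⟩
t=9: ⟨C=v; E={v↦0}; K=[fun :: mulL(1)]⟩
t=10: ⟨C=5; E={x↦0, v↦0}; K=[mulL(1)]⟩
→ final value 5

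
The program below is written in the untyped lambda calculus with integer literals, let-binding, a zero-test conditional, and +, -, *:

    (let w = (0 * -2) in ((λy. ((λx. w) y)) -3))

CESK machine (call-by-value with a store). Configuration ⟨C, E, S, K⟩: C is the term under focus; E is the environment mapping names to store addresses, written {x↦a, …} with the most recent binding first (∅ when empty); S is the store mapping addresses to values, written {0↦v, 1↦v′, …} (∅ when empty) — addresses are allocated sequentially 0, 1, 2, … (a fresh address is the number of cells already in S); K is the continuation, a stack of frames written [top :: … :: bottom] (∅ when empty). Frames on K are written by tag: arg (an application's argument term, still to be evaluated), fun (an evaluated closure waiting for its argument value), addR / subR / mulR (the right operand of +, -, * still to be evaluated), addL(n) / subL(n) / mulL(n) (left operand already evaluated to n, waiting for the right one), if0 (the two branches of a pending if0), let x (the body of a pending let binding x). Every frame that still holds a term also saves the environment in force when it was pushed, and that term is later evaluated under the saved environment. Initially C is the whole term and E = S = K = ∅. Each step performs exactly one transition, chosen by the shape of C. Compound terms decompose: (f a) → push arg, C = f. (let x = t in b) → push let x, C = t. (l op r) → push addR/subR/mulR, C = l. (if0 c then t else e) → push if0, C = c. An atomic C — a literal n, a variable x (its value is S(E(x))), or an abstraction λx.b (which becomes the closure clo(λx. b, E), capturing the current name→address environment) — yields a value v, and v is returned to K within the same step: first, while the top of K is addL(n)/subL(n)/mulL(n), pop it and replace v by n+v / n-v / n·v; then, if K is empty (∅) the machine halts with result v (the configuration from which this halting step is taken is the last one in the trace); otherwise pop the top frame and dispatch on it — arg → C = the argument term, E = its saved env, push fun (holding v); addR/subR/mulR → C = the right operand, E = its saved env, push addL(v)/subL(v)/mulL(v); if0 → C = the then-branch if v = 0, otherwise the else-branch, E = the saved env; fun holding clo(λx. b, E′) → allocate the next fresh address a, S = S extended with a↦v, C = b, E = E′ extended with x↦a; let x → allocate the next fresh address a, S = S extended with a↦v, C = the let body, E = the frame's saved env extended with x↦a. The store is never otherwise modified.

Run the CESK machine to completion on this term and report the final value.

Answer: 0

Derivation:
[0] <C=(let w = (0 * -2) in ((λy. ((λx. w) y)) -3)), E=∅, S=∅, K=∅>
[1] <C=(0 * -2), E=∅, S=∅, K=[let w]>
[2] <C=0, E=∅, S=∅, K=[mulR :: let w]>
[3] <C=-2, E=∅, S=∅, K=[mulL(0) :: let w]>
[4] <C=((λy. ((λx. w) y)) -3), E={w↦0}, S={0↦0}, K=∅>
[5] <C=(λy. ((λx. w) y)), E={w↦0}, S={0↦0}, K=[arg]>
[6] <C=-3, E={w↦0}, S={0↦0}, K=[fun]>
[7] <C=((λx. w) y), E={y↦1, w↦0}, S={0↦0, 1↦-3}, K=∅>
[8] <C=(λx. w), E={y↦1, w↦0}, S={0↦0, 1↦-3}, K=[arg]>
[9] <C=y, E={y↦1, w↦0}, S={0↦0, 1↦-3}, K=[fun]>
[10] <C=w, E={x↦2, y↦1, w↦0}, S={0↦0, 1↦-3, 2↦-3}, K=∅>
→ final value 0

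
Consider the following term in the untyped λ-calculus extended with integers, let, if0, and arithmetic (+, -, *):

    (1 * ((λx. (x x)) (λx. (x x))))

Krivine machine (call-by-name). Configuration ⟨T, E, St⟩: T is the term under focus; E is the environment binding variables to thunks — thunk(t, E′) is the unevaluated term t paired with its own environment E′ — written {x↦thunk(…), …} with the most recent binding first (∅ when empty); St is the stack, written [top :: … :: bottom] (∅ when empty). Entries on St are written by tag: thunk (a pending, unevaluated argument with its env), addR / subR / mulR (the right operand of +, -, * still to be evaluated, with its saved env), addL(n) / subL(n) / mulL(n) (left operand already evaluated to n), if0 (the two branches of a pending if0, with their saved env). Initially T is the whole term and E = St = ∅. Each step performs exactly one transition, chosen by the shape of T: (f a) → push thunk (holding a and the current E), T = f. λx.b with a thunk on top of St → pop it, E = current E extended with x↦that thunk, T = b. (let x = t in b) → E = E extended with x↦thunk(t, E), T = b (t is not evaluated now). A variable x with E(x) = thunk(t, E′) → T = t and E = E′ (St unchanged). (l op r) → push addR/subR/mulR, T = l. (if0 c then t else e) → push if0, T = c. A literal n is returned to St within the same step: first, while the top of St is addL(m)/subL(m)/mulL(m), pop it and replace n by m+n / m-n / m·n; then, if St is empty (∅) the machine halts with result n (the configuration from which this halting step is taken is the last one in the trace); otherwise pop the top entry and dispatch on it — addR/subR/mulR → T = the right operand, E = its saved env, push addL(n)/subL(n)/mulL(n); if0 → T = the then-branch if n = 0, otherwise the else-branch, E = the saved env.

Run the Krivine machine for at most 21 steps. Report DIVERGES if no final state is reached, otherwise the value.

[0] <T=(1 * ((λx. (x x)) (λx. (x x)))), E=∅, St=∅>
[1] <T=1, E=∅, St=[mulR]>
[2] <T=((λx. (x x)) (λx. (x x))), E=∅, St=[mulL(1)]>
[3] <T=(λx. (x x)), E=∅, St=[thunk :: mulL(1)]>
[4] <T=(x x), E={x↦thunk((λx. (x x)), ∅)}, St=[mulL(1)]>
[5] <T=x, E={x↦thunk((λx. (x x)), ∅)}, St=[thunk :: mulL(1)]>
[6] <T=(λx. (x x)), E=∅, St=[thunk :: mulL(1)]>
[7] <T=(x x), E={x↦thunk(x, {x↦thunk((λx. (x x)), ∅)})}, St=[mulL(1)]>
[8] <T=x, E={x↦thunk(x, {x↦thunk((λx. (x x)), ∅)})}, St=[thunk :: mulL(1)]>
[9] <T=x, E={x↦thunk((λx. (x x)), ∅)}, St=[thunk :: mulL(1)]>
[10] <T=(λx. (x x)), E=∅, St=[thunk :: mulL(1)]>
[11] <T=(x x), E={x↦thunk(x, {x↦thunk(x, {x↦thunk((λx. (x x)), ∅)})})}, St=[mulL(1)]>
[12] <T=x, E={x↦thunk(x, {x↦thunk(x, {x↦thunk((λx. (x x)), ∅)})})}, St=[thunk :: mulL(1)]>
[13] <T=x, E={x↦thunk(x, {x↦thunk((λx. (x x)), ∅)})}, St=[thunk :: mulL(1)]>
[14] <T=x, E={x↦thunk((λx. (x x)), ∅)}, St=[thunk :: mulL(1)]>
[15] <T=(λx. (x x)), E=∅, St=[thunk :: mulL(1)]>
[16] <T=(x x), E={x↦thunk(x, {x↦thunk(x, {x↦thunk(x, {x↦thunk((λx. (x x)), ∅)})})})}, St=[mulL(1)]>
[17] <T=x, E={x↦thunk(x, {x↦thunk(x, {x↦thunk(x, {x↦thunk((λx. (x x)), ∅)})})})}, St=[thunk :: mulL(1)]>
[18] <T=x, E={x↦thunk(x, {x↦thunk(x, {x↦thunk((λx. (x x)), ∅)})})}, St=[thunk :: mulL(1)]>
[19] <T=x, E={x↦thunk(x, {x↦thunk((λx. (x x)), ∅)})}, St=[thunk :: mulL(1)]>
[20] <T=x, E={x↦thunk((λx. (x x)), ∅)}, St=[thunk :: mulL(1)]>
[21] <T=(λx. (x x)), E=∅, St=[thunk :: mulL(1)]>
→ 21 transitions taken and the configuration is still not final: no result within 21 steps

Answer: DIVERGES (no final state within 21 steps)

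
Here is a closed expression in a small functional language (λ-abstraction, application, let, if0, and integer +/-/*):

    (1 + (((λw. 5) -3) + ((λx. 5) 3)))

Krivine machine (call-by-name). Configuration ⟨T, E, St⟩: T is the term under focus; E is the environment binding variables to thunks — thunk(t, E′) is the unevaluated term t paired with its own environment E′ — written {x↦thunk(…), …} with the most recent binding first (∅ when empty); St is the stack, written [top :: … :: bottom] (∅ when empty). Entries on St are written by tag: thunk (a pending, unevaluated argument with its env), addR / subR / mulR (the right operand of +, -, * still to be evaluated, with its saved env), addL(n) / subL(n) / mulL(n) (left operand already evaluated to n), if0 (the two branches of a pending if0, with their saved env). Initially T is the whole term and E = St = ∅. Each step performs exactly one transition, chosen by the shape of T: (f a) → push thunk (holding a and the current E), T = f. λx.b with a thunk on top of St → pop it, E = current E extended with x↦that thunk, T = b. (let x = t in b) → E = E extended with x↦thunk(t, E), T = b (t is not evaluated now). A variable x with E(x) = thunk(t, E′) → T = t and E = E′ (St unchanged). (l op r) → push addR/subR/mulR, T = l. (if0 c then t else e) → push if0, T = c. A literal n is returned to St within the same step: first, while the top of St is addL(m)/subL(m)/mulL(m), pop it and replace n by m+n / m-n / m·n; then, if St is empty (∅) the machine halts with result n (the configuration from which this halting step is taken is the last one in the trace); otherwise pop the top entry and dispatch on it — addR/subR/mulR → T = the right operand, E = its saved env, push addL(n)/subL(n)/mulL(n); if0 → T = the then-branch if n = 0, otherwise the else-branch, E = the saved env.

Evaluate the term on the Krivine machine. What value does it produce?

t=0: <T=(1 + (((λw. 5) -3) + ((λx. 5) 3))), E=∅, St=∅>
t=1: <T=1, E=∅, St=[addR]>
t=2: <T=(((λw. 5) -3) + ((λx. 5) 3)), E=∅, St=[addL(1)]>
t=3: <T=((λw. 5) -3), E=∅, St=[addR :: addL(1)]>
t=4: <T=(λw. 5), E=∅, St=[thunk :: addR :: addL(1)]>
t=5: <T=5, E={w↦thunk(-3, ∅)}, St=[addR :: addL(1)]>
t=6: <T=((λx. 5) 3), E=∅, St=[addL(5) :: addL(1)]>
t=7: <T=(λx. 5), E=∅, St=[thunk :: addL(5) :: addL(1)]>
t=8: <T=5, E={x↦thunk(3, ∅)}, St=[addL(5) :: addL(1)]>
→ final value 11

Answer: 11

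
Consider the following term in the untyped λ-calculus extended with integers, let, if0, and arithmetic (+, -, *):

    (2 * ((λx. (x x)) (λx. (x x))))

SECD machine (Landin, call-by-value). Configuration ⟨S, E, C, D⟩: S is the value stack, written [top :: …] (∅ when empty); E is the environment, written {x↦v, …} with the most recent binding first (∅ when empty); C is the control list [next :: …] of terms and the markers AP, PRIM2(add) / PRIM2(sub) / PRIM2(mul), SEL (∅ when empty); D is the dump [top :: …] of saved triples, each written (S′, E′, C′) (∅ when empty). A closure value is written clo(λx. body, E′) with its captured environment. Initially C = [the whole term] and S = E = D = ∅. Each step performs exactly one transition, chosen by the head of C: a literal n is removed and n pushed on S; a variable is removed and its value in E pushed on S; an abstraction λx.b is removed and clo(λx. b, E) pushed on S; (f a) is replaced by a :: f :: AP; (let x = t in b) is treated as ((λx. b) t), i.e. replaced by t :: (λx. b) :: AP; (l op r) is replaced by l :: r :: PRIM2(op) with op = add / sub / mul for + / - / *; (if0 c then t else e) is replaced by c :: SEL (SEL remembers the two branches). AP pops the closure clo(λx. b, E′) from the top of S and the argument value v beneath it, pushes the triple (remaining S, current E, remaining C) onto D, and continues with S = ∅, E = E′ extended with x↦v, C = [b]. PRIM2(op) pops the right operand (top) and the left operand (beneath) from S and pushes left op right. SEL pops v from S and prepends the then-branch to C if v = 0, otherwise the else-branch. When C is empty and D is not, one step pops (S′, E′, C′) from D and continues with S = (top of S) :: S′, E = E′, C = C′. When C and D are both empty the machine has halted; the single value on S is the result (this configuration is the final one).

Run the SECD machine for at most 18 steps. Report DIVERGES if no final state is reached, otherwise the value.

t=0: [S=∅ | E=∅ | C=[(2 * ((λx. (x x)) (λx. (x x))))] | D=∅]
t=1: [S=∅ | E=∅ | C=[2 :: ((λx. (x x)) (λx. (x x))) :: PRIM2(mul)] | D=∅]
t=2: [S=[2] | E=∅ | C=[((λx. (x x)) (λx. (x x))) :: PRIM2(mul)] | D=∅]
t=3: [S=[2] | E=∅ | C=[(λx. (x x)) :: (λx. (x x)) :: AP :: PRIM2(mul)] | D=∅]
t=4: [S=[clo(λx. (x x), ∅) :: 2] | E=∅ | C=[(λx. (x x)) :: AP :: PRIM2(mul)] | D=∅]
t=5: [S=[clo(λx. (x x), ∅) :: clo(λx. (x x), ∅) :: 2] | E=∅ | C=[AP :: PRIM2(mul)] | D=∅]
t=6: [S=∅ | E={x↦clo(λx. (x x), ∅)} | C=[(x x)] | D=[([2], ∅, [PRIM2(mul)])]]
t=7: [S=∅ | E={x↦clo(λx. (x x), ∅)} | C=[x :: x :: AP] | D=[([2], ∅, [PRIM2(mul)])]]
t=8: [S=[clo(λx. (x x), ∅)] | E={x↦clo(λx. (x x), ∅)} | C=[x :: AP] | D=[([2], ∅, [PRIM2(mul)])]]
t=9: [S=[clo(λx. (x x), ∅) :: clo(λx. (x x), ∅)] | E={x↦clo(λx. (x x), ∅)} | C=[AP] | D=[([2], ∅, [PRIM2(mul)])]]
t=10: [S=∅ | E={x↦clo(λx. (x x), ∅)} | C=[(x x)] | D=[(∅, {x↦clo(λx. (x x), ∅)}, ∅) :: ([2], ∅, [PRIM2(mul)])]]
t=11: [S=∅ | E={x↦clo(λx. (x x), ∅)} | C=[x :: x :: AP] | D=[(∅, {x↦clo(λx. (x x), ∅)}, ∅) :: ([2], ∅, [PRIM2(mul)])]]
t=12: [S=[clo(λx. (x x), ∅)] | E={x↦clo(λx. (x x), ∅)} | C=[x :: AP] | D=[(∅, {x↦clo(λx. (x x), ∅)}, ∅) :: ([2], ∅, [PRIM2(mul)])]]
t=13: [S=[clo(λx. (x x), ∅) :: clo(λx. (x x), ∅)] | E={x↦clo(λx. (x x), ∅)} | C=[AP] | D=[(∅, {x↦clo(λx. (x x), ∅)}, ∅) :: ([2], ∅, [PRIM2(mul)])]]
t=14: [S=∅ | E={x↦clo(λx. (x x), ∅)} | C=[(x x)] | D=[(∅, {x↦clo(λx. (x x), ∅)}, ∅) :: (∅, {x↦clo(λx. (x x), ∅)}, ∅) :: ([2], ∅, [PRIM2(mul)])]]
t=15: [S=∅ | E={x↦clo(λx. (x x), ∅)} | C=[x :: x :: AP] | D=[(∅, {x↦clo(λx. (x x), ∅)}, ∅) :: (∅, {x↦clo(λx. (x x), ∅)}, ∅) :: ([2], ∅, [PRIM2(mul)])]]
t=16: [S=[clo(λx. (x x), ∅)] | E={x↦clo(λx. (x x), ∅)} | C=[x :: AP] | D=[(∅, {x↦clo(λx. (x x), ∅)}, ∅) :: (∅, {x↦clo(λx. (x x), ∅)}, ∅) :: ([2], ∅, [PRIM2(mul)])]]
t=17: [S=[clo(λx. (x x), ∅) :: clo(λx. (x x), ∅)] | E={x↦clo(λx. (x x), ∅)} | C=[AP] | D=[(∅, {x↦clo(λx. (x x), ∅)}, ∅) :: (∅, {x↦clo(λx. (x x), ∅)}, ∅) :: ([2], ∅, [PRIM2(mul)])]]
t=18: [S=∅ | E={x↦clo(λx. (x x), ∅)} | C=[(x x)] | D=[(∅, {x↦clo(λx. (x x), ∅)}, ∅) :: (∅, {x↦clo(λx. (x x), ∅)}, ∅) :: (∅, {x↦clo(λx. (x x), ∅)}, ∅) :: ([2], ∅, [PRIM2(mul)])]]
→ 18 transitions taken and the configuration is still not final: no result within 18 steps

Answer: DIVERGES (no final state within 18 steps)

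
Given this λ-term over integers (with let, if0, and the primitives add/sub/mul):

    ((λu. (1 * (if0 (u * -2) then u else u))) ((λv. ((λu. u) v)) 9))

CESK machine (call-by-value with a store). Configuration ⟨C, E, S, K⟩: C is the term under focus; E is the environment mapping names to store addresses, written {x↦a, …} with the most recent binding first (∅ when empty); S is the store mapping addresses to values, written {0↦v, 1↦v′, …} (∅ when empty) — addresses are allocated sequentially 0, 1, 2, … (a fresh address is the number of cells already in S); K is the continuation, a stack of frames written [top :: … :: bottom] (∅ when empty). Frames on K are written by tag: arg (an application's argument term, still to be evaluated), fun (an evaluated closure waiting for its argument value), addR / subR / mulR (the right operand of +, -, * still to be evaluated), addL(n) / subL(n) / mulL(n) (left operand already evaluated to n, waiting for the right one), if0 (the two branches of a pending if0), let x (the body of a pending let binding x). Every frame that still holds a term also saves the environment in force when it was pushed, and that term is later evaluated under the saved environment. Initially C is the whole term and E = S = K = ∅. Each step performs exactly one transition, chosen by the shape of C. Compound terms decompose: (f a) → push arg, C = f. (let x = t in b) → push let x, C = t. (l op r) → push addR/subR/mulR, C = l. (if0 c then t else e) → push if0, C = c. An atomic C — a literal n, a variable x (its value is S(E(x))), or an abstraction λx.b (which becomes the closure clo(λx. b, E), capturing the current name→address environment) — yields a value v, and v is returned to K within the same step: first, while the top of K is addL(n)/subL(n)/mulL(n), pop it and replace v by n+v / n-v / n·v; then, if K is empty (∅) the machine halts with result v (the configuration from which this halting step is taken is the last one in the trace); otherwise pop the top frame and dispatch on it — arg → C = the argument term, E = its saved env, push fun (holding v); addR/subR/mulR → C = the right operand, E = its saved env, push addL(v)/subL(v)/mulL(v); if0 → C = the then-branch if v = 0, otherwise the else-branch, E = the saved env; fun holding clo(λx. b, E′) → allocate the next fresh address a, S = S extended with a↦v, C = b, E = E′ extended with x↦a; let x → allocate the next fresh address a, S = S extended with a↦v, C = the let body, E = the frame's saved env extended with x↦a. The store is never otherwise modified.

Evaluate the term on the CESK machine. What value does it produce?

Answer: 9

Execution trace:
t=0: <C=((λu. (1 * (if0 (u * -2) then u else u))) ((λv. ((λu. u) v)) 9)), E=∅, S=∅, K=∅>
t=1: <C=(λu. (1 * (if0 (u * -2) then u else u))), E=∅, S=∅, K=[arg]>
t=2: <C=((λv. ((λu. u) v)) 9), E=∅, S=∅, K=[fun]>
t=3: <C=(λv. ((λu. u) v)), E=∅, S=∅, K=[arg :: fun]>
t=4: <C=9, E=∅, S=∅, K=[fun :: fun]>
t=5: <C=((λu. u) v), E={v↦0}, S={0↦9}, K=[fun]>
t=6: <C=(λu. u), E={v↦0}, S={0↦9}, K=[arg :: fun]>
t=7: <C=v, E={v↦0}, S={0↦9}, K=[fun :: fun]>
t=8: <C=u, E={u↦1, v↦0}, S={0↦9, 1↦9}, K=[fun]>
t=9: <C=(1 * (if0 (u * -2) then u else u)), E={u↦2}, S={0↦9, 1↦9, 2↦9}, K=∅>
t=10: <C=1, E={u↦2}, S={0↦9, 1↦9, 2↦9}, K=[mulR]>
t=11: <C=(if0 (u * -2) then u else u), E={u↦2}, S={0↦9, 1↦9, 2↦9}, K=[mulL(1)]>
t=12: <C=(u * -2), E={u↦2}, S={0↦9, 1↦9, 2↦9}, K=[if0 :: mulL(1)]>
t=13: <C=u, E={u↦2}, S={0↦9, 1↦9, 2↦9}, K=[mulR :: if0 :: mulL(1)]>
t=14: <C=-2, E={u↦2}, S={0↦9, 1↦9, 2↦9}, K=[mulL(9) :: if0 :: mulL(1)]>
t=15: <C=u, E={u↦2}, S={0↦9, 1↦9, 2↦9}, K=[mulL(1)]>
→ final value 9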